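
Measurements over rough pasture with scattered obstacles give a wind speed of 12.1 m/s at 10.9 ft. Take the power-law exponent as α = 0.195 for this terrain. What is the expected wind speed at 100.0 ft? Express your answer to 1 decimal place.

18.6 m/s

Power-law profile: V₂ = V₁ · (z₂/z₁)^α
V₂ = 12.1 × (100.0/10.9)^0.195 = 12.1 × (9.1743)^0.195
    = 12.1 × 1.5406 = 18.6418 m/s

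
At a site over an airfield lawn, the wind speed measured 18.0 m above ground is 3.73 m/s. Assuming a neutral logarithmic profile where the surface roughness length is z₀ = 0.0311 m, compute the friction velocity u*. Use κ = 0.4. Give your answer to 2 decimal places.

Log law: V(z) = (u*/κ) · ln(z/z₀) ⇒ u* = κ · V / ln(z/z₀)
u* = 0.4 × 3.73 / ln(18.0/0.0311) = 0.4 × 3.73 / 6.3609
   = 1.4920 / 6.3609 = 0.2346 m/s

u* ≈ 0.23 m/s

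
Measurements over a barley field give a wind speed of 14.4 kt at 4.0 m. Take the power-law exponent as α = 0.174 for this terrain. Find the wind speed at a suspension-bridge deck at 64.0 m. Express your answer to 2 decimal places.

Power-law profile: V₂ = V₁ · (z₂/z₁)^α
V₂ = 14.4 × (64.0/4.0)^0.174 = 14.4 × (16.0000)^0.174
    = 14.4 × 1.6200 = 23.3281 kt

23.33 kt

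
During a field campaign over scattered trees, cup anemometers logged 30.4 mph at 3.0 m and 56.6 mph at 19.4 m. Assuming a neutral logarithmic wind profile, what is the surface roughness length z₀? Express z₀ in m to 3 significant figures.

z₀ ≈ 0.344 m

Log law: V(z) ∝ ln(z/z₀). With r = V₁/V₂ = 30.4/56.6 = 0.53710,
r · ln(z₂/z₀) = ln(z₁/z₀) ⇒ ln z₀ = (ln z₁ − r·ln z₂)/(1 − r)
ln z₀ = (1.09861 − 0.53710×2.96527) / 0.46290 = -1.0673
z₀ = exp(-1.0673) = 0.3439 m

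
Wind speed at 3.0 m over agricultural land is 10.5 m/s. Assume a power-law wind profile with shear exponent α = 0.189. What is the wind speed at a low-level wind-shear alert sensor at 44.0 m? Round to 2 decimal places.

17.44 m/s

Power-law profile: V₂ = V₁ · (z₂/z₁)^α
V₂ = 10.5 × (44.0/3.0)^0.189 = 10.5 × (14.6667)^0.189
    = 10.5 × 1.6613 = 17.4432 m/s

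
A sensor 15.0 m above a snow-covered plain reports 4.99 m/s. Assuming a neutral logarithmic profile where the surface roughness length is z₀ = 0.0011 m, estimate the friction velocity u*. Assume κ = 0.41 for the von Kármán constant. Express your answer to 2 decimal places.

u* ≈ 0.21 m/s

Log law: V(z) = (u*/κ) · ln(z/z₀) ⇒ u* = κ · V / ln(z/z₀)
u* = 0.41 × 4.99 / ln(15.0/0.0011) = 0.41 × 4.99 / 9.5205
   = 2.0459 / 9.5205 = 0.2149 m/s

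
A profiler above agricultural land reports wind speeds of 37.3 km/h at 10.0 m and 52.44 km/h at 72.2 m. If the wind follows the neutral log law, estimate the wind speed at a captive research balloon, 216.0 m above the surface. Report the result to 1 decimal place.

60.8 km/h

Log law: V ∝ ln(z/z₀). From the pair, with r = V₁/V₂ = 0.71129,
ln z₀ = (ln z₁ − r·ln z₂)/(1 − r) = (2.3026 − 0.71129×4.2794)/0.28871 = -2.5677 → z₀ = 0.07671 m
V₃ = V₁ · ln(z₃/z₀)/ln(z₁/z₀) = 37.3 × 7.9430/4.8703 = 60.8326 km/h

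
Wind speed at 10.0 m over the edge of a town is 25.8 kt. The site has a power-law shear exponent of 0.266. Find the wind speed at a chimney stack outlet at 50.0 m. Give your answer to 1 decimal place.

Power-law profile: V₂ = V₁ · (z₂/z₁)^α
V₂ = 25.8 × (50.0/10.0)^0.266 = 25.8 × (5.0000)^0.266
    = 25.8 × 1.5344 = 39.5864 kt

39.6 kt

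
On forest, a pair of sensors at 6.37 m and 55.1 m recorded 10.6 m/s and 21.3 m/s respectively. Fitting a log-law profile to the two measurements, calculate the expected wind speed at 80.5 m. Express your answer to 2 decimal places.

Log law: V ∝ ln(z/z₀). From the pair, with r = V₁/V₂ = 0.49765,
ln z₀ = (ln z₁ − r·ln z₂)/(1 − r) = (1.8516 − 0.49765×4.0091)/0.50235 = -0.2858 → z₀ = 0.7514 m
V₃ = V₁ · ln(z₃/z₀)/ln(z₁/z₀) = 10.6 × 4.6740/2.1374 = 23.1801 m/s

23.18 m/s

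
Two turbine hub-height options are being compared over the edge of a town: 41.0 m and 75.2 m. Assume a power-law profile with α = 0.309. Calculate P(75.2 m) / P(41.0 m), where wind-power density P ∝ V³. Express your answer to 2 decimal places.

Speed ratio: V_B/V_A = (z_B/z_A)^α = (75.2/41.0)^0.309 = (1.8341)^0.309 = 1.20615
Power-density ratio: P_B/P_A = (V_B/V_A)³ = (1.20615)³ = 1.75470

1.75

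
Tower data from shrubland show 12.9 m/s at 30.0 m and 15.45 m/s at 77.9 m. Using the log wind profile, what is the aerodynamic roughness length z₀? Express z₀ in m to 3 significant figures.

Log law: V(z) ∝ ln(z/z₀). With r = V₁/V₂ = 12.9/15.45 = 0.83495,
r · ln(z₂/z₀) = ln(z₁/z₀) ⇒ ln z₀ = (ln z₁ − r·ln z₂)/(1 − r)
ln z₀ = (3.40120 − 0.83495×4.35543) / 0.16505 = -1.4261
z₀ = exp(-1.4261) = 0.2402 m

z₀ ≈ 0.240 m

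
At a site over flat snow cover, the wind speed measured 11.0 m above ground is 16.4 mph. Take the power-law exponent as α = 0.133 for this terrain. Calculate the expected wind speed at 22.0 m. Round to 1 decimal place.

Power-law profile: V₂ = V₁ · (z₂/z₁)^α
V₂ = 16.4 × (22.0/11.0)^0.133 = 16.4 × (2.0000)^0.133
    = 16.4 × 1.0966 = 17.9838 mph

18.0 mph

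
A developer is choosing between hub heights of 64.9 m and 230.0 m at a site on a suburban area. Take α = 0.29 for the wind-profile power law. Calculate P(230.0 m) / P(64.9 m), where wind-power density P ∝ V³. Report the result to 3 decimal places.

3.006

Speed ratio: V_B/V_A = (z_B/z_A)^α = (230.0/64.9)^0.29 = (3.5439)^0.29 = 1.44328
Power-density ratio: P_B/P_A = (V_B/V_A)³ = (1.44328)³ = 3.00642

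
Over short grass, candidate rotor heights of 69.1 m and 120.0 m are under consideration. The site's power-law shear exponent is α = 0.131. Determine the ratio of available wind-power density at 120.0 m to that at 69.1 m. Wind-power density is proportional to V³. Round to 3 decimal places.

Speed ratio: V_B/V_A = (z_B/z_A)^α = (120.0/69.1)^0.131 = (1.7366)^0.131 = 1.07498
Power-density ratio: P_B/P_A = (V_B/V_A)³ = (1.07498)³ = 1.24223

1.242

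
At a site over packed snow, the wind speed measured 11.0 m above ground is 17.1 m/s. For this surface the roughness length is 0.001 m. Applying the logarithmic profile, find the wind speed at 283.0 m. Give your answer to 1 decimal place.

23.1 m/s

Log law: V(z) ∝ ln(z/z₀), so V₂/V₁ = ln(z₂/z₀) / ln(z₁/z₀).
ln(283.0/0.001) = 12.5532, ln(11.0/0.001) = 9.3057
V₂ = 17.1 × 12.5532/9.3057 = 17.1 × 1.3490 = 23.0677 m/s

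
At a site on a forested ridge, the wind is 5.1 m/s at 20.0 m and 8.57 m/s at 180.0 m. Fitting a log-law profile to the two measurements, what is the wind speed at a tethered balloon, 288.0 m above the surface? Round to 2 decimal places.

9.31 m/s

Log law: V ∝ ln(z/z₀). From the pair, with r = V₁/V₂ = 0.59510,
ln z₀ = (ln z₁ − r·ln z₂)/(1 − r) = (2.9957 − 0.59510×5.1930)/0.40490 = -0.2336 → z₀ = 0.7917 m
V₃ = V₁ · ln(z₃/z₀)/ln(z₁/z₀) = 5.1 × 5.8966/3.2294 = 9.3123 m/s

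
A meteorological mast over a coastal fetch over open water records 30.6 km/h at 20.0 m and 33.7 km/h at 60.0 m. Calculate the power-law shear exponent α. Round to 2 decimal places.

Power law: V₂/V₁ = (z₂/z₁)^α ⇒ α = ln(V₂/V₁) / ln(z₂/z₁)
α = ln(33.7/30.6) / ln(60.0/20.0) = ln(1.1013) / ln(3.0000)
  = 0.09650 / 1.09861 = 0.08784

α ≈ 0.09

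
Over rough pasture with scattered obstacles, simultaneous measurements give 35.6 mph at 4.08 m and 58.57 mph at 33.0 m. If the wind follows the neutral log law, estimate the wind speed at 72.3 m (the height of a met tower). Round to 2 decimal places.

67.19 mph

Log law: V ∝ ln(z/z₀). From the pair, with r = V₁/V₂ = 0.60782,
ln z₀ = (ln z₁ − r·ln z₂)/(1 − r) = (1.4061 − 0.60782×3.4965)/0.39218 = -1.8337 → z₀ = 0.1598 m
V₃ = V₁ · ln(z₃/z₀)/ln(z₁/z₀) = 35.6 × 6.1145/3.2398 = 67.1883 mph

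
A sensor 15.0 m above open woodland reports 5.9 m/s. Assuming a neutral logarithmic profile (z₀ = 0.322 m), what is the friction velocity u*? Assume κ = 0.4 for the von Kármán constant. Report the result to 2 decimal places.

u* ≈ 0.61 m/s

Log law: V(z) = (u*/κ) · ln(z/z₀) ⇒ u* = κ · V / ln(z/z₀)
u* = 0.4 × 5.9 / ln(15.0/0.322) = 0.4 × 5.9 / 3.8413
   = 2.3600 / 3.8413 = 0.6144 m/s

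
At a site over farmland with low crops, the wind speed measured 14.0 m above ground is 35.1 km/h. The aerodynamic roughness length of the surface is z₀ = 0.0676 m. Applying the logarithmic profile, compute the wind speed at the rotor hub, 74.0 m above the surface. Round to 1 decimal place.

46.1 km/h

Log law: V(z) ∝ ln(z/z₀), so V₂/V₁ = ln(z₂/z₀) / ln(z₁/z₀).
ln(74.0/0.0676) = 6.9982, ln(14.0/0.0676) = 5.3332
V₂ = 35.1 × 6.9982/5.3332 = 35.1 × 1.3122 = 46.0581 km/h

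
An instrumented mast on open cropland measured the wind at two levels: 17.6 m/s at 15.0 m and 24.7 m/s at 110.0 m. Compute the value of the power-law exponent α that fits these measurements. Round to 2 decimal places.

α ≈ 0.17

Power law: V₂/V₁ = (z₂/z₁)^α ⇒ α = ln(V₂/V₁) / ln(z₂/z₁)
α = ln(24.7/17.6) / ln(110.0/15.0) = ln(1.4034) / ln(7.3333)
  = 0.33890 / 1.99243 = 0.17010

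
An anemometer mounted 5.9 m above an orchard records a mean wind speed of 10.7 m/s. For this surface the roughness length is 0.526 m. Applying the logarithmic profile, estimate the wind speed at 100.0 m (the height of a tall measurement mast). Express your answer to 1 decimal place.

23.2 m/s

Log law: V(z) ∝ ln(z/z₀), so V₂/V₁ = ln(z₂/z₀) / ln(z₁/z₀).
ln(100.0/0.526) = 5.2476, ln(5.9/0.526) = 2.4174
V₂ = 10.7 × 5.2476/2.4174 = 10.7 × 2.1708 = 23.2272 m/s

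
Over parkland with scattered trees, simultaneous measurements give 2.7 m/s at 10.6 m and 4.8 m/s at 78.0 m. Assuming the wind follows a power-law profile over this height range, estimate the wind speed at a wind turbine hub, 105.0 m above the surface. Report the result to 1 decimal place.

First find α: α = ln(V₂/V₁)/ln(z₂/z₁) = ln(4.8/2.7)/ln(78.0/10.6) = 0.57536/1.99585 = 0.2883
Extrapolate from 78.0 m to 105.0 m: V₃ = 4.8 × (105.0/78.0)^0.2883 = 4.8 × 1.0895 = 5.2295 m/s

5.2 m/s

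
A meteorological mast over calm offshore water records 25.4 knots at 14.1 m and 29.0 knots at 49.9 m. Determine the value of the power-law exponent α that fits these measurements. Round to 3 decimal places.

α ≈ 0.105

Power law: V₂/V₁ = (z₂/z₁)^α ⇒ α = ln(V₂/V₁) / ln(z₂/z₁)
α = ln(29.0/25.4) / ln(49.9/14.1) = ln(1.1417) / ln(3.5390)
  = 0.13255 / 1.26385 = 0.10488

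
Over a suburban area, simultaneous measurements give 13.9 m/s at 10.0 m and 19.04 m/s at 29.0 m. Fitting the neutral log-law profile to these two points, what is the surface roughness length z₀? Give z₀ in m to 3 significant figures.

z₀ ≈ 0.562 m

Log law: V(z) ∝ ln(z/z₀). With r = V₁/V₂ = 13.9/19.04 = 0.73004,
r · ln(z₂/z₀) = ln(z₁/z₀) ⇒ ln z₀ = (ln z₁ − r·ln z₂)/(1 − r)
ln z₀ = (2.30259 − 0.73004×3.36730) / 0.26996 = -0.5767
z₀ = exp(-0.5767) = 0.5618 m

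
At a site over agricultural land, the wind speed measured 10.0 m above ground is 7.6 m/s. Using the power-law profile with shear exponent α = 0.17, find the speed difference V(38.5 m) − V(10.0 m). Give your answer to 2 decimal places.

1.96 m/s

Power law: V₂ = V₁ · (z₂/z₁)^α = 7.6 × (3.8500)^0.17 = 9.5574 m/s
ΔV = 9.5574 − 7.6 = 1.9574 m/s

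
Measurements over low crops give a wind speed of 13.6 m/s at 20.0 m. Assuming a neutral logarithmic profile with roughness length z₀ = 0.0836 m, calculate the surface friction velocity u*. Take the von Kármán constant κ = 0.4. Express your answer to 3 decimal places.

Log law: V(z) = (u*/κ) · ln(z/z₀) ⇒ u* = κ · V / ln(z/z₀)
u* = 0.4 × 13.6 / ln(20.0/0.0836) = 0.4 × 13.6 / 5.4774
   = 5.4400 / 5.4774 = 0.9932 m/s

u* ≈ 0.993 m/s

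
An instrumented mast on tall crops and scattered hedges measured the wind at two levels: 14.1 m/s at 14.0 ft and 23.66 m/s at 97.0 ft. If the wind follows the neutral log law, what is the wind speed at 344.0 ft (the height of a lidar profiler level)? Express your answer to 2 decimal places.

Log law: V ∝ ln(z/z₀). From the pair, with r = V₁/V₂ = 0.59594,
ln z₀ = (ln z₁ − r·ln z₂)/(1 − r) = (2.6391 − 0.59594×4.5747)/0.40406 = -0.2158 → z₀ = 0.8059 ft
V₃ = V₁ · ln(z₃/z₀)/ln(z₁/z₀) = 14.1 × 6.0565/2.8549 = 29.9123 m/s

29.91 m/s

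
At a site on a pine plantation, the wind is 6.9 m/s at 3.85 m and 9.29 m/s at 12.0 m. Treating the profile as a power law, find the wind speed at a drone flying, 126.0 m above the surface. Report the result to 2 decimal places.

17.19 m/s

First find α: α = ln(V₂/V₁)/ln(z₂/z₁) = ln(9.29/6.9)/ln(12.0/3.85) = 0.29742/1.13683 = 0.2616
Extrapolate from 12.0 m to 126.0 m: V₃ = 9.29 × (126.0/12.0)^0.2616 = 9.29 × 1.8500 = 17.1861 m/s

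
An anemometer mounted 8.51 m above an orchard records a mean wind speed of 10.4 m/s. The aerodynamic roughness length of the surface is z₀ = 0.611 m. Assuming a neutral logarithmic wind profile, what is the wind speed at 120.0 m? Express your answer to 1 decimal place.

Log law: V(z) ∝ ln(z/z₀), so V₂/V₁ = ln(z₂/z₀) / ln(z₁/z₀).
ln(120.0/0.611) = 5.2802, ln(8.51/0.611) = 2.6339
V₂ = 10.4 × 5.2802/2.6339 = 10.4 × 2.0047 = 20.8488 m/s

20.8 m/s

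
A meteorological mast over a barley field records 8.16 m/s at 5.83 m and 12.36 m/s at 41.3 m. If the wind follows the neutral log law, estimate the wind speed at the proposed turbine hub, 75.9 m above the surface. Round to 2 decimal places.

13.67 m/s

Log law: V ∝ ln(z/z₀). From the pair, with r = V₁/V₂ = 0.66019,
ln z₀ = (ln z₁ − r·ln z₂)/(1 − r) = (1.7630 − 0.66019×3.7209)/0.33981 = -2.0408 → z₀ = 0.1299 m
V₃ = V₁ · ln(z₃/z₀)/ln(z₁/z₀) = 8.16 × 6.3702/3.8038 = 13.6655 m/s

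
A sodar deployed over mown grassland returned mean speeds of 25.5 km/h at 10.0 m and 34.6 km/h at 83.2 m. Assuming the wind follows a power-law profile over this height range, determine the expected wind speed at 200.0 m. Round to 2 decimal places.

39.26 km/h

First find α: α = ln(V₂/V₁)/ln(z₂/z₁) = ln(34.6/25.5)/ln(83.2/10.0) = 0.30518/2.11866 = 0.1440
Extrapolate from 83.2 m to 200.0 m: V₃ = 34.6 × (200.0/83.2)^0.1440 = 34.6 × 1.1347 = 39.2593 km/h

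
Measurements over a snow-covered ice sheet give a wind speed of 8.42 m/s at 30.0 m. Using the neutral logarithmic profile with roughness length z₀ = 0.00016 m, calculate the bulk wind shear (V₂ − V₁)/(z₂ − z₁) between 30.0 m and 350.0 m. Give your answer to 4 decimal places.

0.0053 m/s/m

Log law: V₂ = V₁ · ln(z₂/z₀)/ln(z₁/z₀) = 8.42 × 14.5983/12.1415 = 10.1237 m/s
ΔV/Δz = (10.1237 − 8.42)/(350.0 − 30.0) = 1.7037/320.0000 = 0.00532 m/s/m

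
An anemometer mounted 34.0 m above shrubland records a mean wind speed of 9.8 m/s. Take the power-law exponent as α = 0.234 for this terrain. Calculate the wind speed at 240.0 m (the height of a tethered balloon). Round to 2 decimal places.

Power-law profile: V₂ = V₁ · (z₂/z₁)^α
V₂ = 9.8 × (240.0/34.0)^0.234 = 9.8 × (7.0588)^0.234
    = 9.8 × 1.5798 = 15.4821 m/s

15.48 m/s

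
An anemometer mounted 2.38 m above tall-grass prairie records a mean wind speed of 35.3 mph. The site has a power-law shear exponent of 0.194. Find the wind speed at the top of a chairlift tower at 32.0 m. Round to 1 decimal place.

58.4 mph

Power-law profile: V₂ = V₁ · (z₂/z₁)^α
V₂ = 35.3 × (32.0/2.38)^0.194 = 35.3 × (13.4454)^0.194
    = 35.3 × 1.6556 = 58.4410 mph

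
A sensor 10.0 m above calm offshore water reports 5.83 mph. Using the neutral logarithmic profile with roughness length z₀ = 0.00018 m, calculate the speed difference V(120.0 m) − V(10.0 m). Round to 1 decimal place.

Log law: V₂ = V₁ · ln(z₂/z₀)/ln(z₁/z₀) = 5.83 × 13.4100/10.9251 = 7.1560 mph
ΔV = 7.1560 − 5.83 = 1.3260 mph

1.3 mph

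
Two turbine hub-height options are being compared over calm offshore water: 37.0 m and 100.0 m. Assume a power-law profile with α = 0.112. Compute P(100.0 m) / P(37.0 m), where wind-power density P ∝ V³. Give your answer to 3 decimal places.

Speed ratio: V_B/V_A = (z_B/z_A)^α = (100.0/37.0)^0.112 = (2.7027)^0.112 = 1.11779
Power-density ratio: P_B/P_A = (V_B/V_A)³ = (1.11779)³ = 1.39664

1.397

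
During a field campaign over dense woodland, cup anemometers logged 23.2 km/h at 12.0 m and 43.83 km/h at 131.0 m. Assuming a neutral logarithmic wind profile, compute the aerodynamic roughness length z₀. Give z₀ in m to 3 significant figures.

Log law: V(z) ∝ ln(z/z₀). With r = V₁/V₂ = 23.2/43.83 = 0.52932,
r · ln(z₂/z₀) = ln(z₁/z₀) ⇒ ln z₀ = (ln z₁ − r·ln z₂)/(1 − r)
ln z₀ = (2.48491 − 0.52932×4.87520) / 0.47068 = -0.2032
z₀ = exp(-0.2032) = 0.8162 m

z₀ ≈ 0.816 m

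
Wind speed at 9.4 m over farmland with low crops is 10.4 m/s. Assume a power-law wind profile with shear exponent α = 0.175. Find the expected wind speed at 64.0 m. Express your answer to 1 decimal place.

Power-law profile: V₂ = V₁ · (z₂/z₁)^α
V₂ = 10.4 × (64.0/9.4)^0.175 = 10.4 × (6.8085)^0.175
    = 10.4 × 1.3989 = 14.5485 m/s

14.5 m/s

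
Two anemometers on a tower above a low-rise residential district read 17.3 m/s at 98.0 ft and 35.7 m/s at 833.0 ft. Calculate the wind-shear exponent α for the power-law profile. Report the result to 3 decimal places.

Power law: V₂/V₁ = (z₂/z₁)^α ⇒ α = ln(V₂/V₁) / ln(z₂/z₁)
α = ln(35.7/17.3) / ln(833.0/98.0) = ln(2.0636) / ln(8.5000)
  = 0.72444 / 2.14007 = 0.33851

α ≈ 0.339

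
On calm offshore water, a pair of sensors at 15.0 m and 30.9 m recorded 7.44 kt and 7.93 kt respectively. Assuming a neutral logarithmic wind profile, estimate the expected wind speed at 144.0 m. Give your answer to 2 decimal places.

Log law: V ∝ ln(z/z₀). From the pair, with r = V₁/V₂ = 0.93821,
ln z₀ = (ln z₁ − r·ln z₂)/(1 − r) = (2.7081 − 0.93821×3.4308)/0.06179 = -8.2653 → z₀ = 0.0002573 m
V₃ = V₁ · ln(z₃/z₀)/ln(z₁/z₀) = 7.44 × 13.2351/10.9733 = 8.9735 kt

8.97 kt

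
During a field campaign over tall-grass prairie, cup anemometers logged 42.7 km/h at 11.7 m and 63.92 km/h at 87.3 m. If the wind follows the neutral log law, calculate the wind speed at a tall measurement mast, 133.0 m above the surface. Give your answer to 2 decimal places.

Log law: V ∝ ln(z/z₀). From the pair, with r = V₁/V₂ = 0.66802,
ln z₀ = (ln z₁ − r·ln z₂)/(1 − r) = (2.4596 − 0.66802×4.4694)/0.33198 = -1.5846 → z₀ = 0.2050 m
V₃ = V₁ · ln(z₃/z₀)/ln(z₁/z₀) = 42.7 × 6.4749/4.0441 = 68.3651 km/h

68.37 km/h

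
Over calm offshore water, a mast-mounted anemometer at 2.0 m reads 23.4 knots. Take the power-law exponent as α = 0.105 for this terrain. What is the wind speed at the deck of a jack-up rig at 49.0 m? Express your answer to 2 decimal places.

32.74 knots

Power-law profile: V₂ = V₁ · (z₂/z₁)^α
V₂ = 23.4 × (49.0/2.0)^0.105 = 23.4 × (24.5000)^0.105
    = 23.4 × 1.3991 = 32.7400 knots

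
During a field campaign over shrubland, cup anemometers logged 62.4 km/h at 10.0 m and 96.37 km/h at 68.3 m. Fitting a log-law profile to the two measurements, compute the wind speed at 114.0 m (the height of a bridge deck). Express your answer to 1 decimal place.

Log law: V ∝ ln(z/z₀). From the pair, with r = V₁/V₂ = 0.64750,
ln z₀ = (ln z₁ − r·ln z₂)/(1 − r) = (2.3026 − 0.64750×4.2239)/0.35250 = -1.2267 → z₀ = 0.2933 m
V₃ = V₁ · ln(z₃/z₀)/ln(z₁/z₀) = 62.4 × 5.9629/3.5293 = 105.4275 km/h

105.4 km/h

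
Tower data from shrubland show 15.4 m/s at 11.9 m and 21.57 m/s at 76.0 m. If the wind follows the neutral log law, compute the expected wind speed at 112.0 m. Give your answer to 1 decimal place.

Log law: V ∝ ln(z/z₀). From the pair, with r = V₁/V₂ = 0.71395,
ln z₀ = (ln z₁ − r·ln z₂)/(1 − r) = (2.4765 − 0.71395×4.3307)/0.28605 = -2.1514 → z₀ = 0.1163 m
V₃ = V₁ · ln(z₃/z₀)/ln(z₁/z₀) = 15.4 × 6.8699/4.6280 = 22.8603 m/s

22.9 m/s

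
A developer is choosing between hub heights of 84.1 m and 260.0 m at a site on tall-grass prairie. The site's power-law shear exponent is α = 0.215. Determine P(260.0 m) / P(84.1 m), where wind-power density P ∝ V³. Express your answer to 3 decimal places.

2.071

Speed ratio: V_B/V_A = (z_B/z_A)^α = (260.0/84.1)^0.215 = (3.0916)^0.215 = 1.27464
Power-density ratio: P_B/P_A = (V_B/V_A)³ = (1.27464)³ = 2.07093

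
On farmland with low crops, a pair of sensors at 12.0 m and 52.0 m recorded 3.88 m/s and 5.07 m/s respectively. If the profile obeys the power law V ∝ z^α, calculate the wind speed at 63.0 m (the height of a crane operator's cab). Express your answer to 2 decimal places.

5.25 m/s

First find α: α = ln(V₂/V₁)/ln(z₂/z₁) = ln(5.07/3.88)/ln(52.0/12.0) = 0.26751/1.46634 = 0.1824
Extrapolate from 52.0 m to 63.0 m: V₃ = 5.07 × (63.0/52.0)^0.1824 = 5.07 × 1.0356 = 5.2506 m/s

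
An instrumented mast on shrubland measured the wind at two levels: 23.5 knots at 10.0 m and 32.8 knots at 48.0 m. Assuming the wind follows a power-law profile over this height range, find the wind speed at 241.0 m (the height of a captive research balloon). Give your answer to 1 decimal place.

First find α: α = ln(V₂/V₁)/ln(z₂/z₁) = ln(32.8/23.5)/ln(48.0/10.0) = 0.33343/1.56862 = 0.2126
Extrapolate from 48.0 m to 241.0 m: V₃ = 32.8 × (241.0/48.0)^0.2126 = 32.8 × 1.4092 = 46.2202 knots

46.2 knots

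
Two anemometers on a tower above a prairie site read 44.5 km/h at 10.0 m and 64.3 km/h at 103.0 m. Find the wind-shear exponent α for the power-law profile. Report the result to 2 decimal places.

α ≈ 0.16

Power law: V₂/V₁ = (z₂/z₁)^α ⇒ α = ln(V₂/V₁) / ln(z₂/z₁)
α = ln(64.3/44.5) / ln(103.0/10.0) = ln(1.4449) / ln(10.3000)
  = 0.36807 / 2.33214 = 0.15782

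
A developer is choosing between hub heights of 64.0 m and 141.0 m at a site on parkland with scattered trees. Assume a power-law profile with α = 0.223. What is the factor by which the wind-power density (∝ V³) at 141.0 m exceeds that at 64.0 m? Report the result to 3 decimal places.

Speed ratio: V_B/V_A = (z_B/z_A)^α = (141.0/64.0)^0.223 = (2.2031)^0.223 = 1.19261
Power-density ratio: P_B/P_A = (V_B/V_A)³ = (1.19261)³ = 1.69626

1.696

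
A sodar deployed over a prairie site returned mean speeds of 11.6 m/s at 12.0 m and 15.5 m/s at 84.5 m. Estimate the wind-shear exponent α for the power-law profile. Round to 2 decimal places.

α ≈ 0.15

Power law: V₂/V₁ = (z₂/z₁)^α ⇒ α = ln(V₂/V₁) / ln(z₂/z₁)
α = ln(15.5/11.6) / ln(84.5/12.0) = ln(1.3362) / ln(7.0417)
  = 0.28983 / 1.95184 = 0.14849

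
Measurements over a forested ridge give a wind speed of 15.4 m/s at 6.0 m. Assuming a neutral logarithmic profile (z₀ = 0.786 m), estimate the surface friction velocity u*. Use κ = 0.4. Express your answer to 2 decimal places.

u* ≈ 3.03 m/s

Log law: V(z) = (u*/κ) · ln(z/z₀) ⇒ u* = κ · V / ln(z/z₀)
u* = 0.4 × 15.4 / ln(6.0/0.786) = 0.4 × 15.4 / 2.0326
   = 6.1600 / 2.0326 = 3.0307 m/s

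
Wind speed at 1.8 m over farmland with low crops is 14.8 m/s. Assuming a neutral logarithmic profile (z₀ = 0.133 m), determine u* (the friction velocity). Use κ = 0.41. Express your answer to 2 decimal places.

u* ≈ 2.33 m/s

Log law: V(z) = (u*/κ) · ln(z/z₀) ⇒ u* = κ · V / ln(z/z₀)
u* = 0.41 × 14.8 / ln(1.8/0.133) = 0.41 × 14.8 / 2.6052
   = 6.0680 / 2.6052 = 2.3292 m/s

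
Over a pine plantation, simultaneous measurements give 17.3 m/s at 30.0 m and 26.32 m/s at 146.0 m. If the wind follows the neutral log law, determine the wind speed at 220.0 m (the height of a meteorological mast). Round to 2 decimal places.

Log law: V ∝ ln(z/z₀). From the pair, with r = V₁/V₂ = 0.65729,
ln z₀ = (ln z₁ − r·ln z₂)/(1 − r) = (3.4012 − 0.65729×4.9836)/0.34271 = 0.3662 → z₀ = 1.442 m
V₃ = V₁ · ln(z₃/z₀)/ln(z₁/z₀) = 17.3 × 5.0274/3.0350 = 28.6572 m/s

28.66 m/s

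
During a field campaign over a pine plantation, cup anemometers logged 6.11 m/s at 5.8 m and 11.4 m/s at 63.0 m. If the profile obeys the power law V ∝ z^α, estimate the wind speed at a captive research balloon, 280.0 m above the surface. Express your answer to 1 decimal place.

First find α: α = ln(V₂/V₁)/ln(z₂/z₁) = ln(11.4/6.11)/ln(63.0/5.8) = 0.62369/2.38528 = 0.2615
Extrapolate from 63.0 m to 280.0 m: V₃ = 11.4 × (280.0/63.0)^0.2615 = 11.4 × 1.4770 = 16.8381 m/s

16.8 m/s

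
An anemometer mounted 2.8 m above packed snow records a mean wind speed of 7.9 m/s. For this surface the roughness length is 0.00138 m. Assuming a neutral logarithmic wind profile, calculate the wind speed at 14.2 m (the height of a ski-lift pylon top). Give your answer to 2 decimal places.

9.58 m/s

Log law: V(z) ∝ ln(z/z₀), so V₂/V₁ = ln(z₂/z₀) / ln(z₁/z₀).
ln(14.2/0.00138) = 9.2389, ln(2.8/0.00138) = 7.6153
V₂ = 7.9 × 9.2389/7.6153 = 7.9 × 1.2132 = 9.5843 m/s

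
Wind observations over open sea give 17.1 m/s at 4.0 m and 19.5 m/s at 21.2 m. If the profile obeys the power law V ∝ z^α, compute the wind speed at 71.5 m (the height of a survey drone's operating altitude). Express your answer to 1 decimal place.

First find α: α = ln(V₂/V₁)/ln(z₂/z₁) = ln(19.5/17.1)/ln(21.2/4.0) = 0.13134/1.66771 = 0.0788
Extrapolate from 21.2 m to 71.5 m: V₃ = 19.5 × (71.5/21.2)^0.0788 = 19.5 × 1.1005 = 21.4592 m/s

21.5 m/s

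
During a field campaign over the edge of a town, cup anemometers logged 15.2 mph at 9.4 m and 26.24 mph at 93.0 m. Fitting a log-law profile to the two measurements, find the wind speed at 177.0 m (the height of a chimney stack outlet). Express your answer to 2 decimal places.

Log law: V ∝ ln(z/z₀). From the pair, with r = V₁/V₂ = 0.57927,
ln z₀ = (ln z₁ − r·ln z₂)/(1 − r) = (2.2407 − 0.57927×4.5326)/0.42073 = -0.9148 → z₀ = 0.4006 m
V₃ = V₁ · ln(z₃/z₀)/ln(z₁/z₀) = 15.2 × 6.0909/3.1555 = 29.3400 mph

29.34 mph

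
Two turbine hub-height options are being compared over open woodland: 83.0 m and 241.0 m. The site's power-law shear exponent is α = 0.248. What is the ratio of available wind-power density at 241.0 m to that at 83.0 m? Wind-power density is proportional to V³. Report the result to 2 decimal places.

2.21

Speed ratio: V_B/V_A = (z_B/z_A)^α = (241.0/83.0)^0.248 = (2.9036)^0.248 = 1.30259
Power-density ratio: P_B/P_A = (V_B/V_A)³ = (1.30259)³ = 2.21017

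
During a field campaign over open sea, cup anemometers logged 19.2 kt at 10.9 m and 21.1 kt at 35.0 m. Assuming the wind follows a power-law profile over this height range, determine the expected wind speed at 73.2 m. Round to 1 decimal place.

First find α: α = ln(V₂/V₁)/ln(z₂/z₁) = ln(21.1/19.2)/ln(35.0/10.9) = 0.09436/1.16659 = 0.0809
Extrapolate from 35.0 m to 73.2 m: V₃ = 21.1 × (73.2/35.0)^0.0809 = 21.1 × 1.0615 = 22.3977 kt

22.4 kt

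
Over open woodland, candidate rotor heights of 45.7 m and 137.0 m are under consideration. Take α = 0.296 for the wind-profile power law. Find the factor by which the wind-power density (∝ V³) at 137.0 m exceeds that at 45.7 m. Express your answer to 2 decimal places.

2.65

Speed ratio: V_B/V_A = (z_B/z_A)^α = (137.0/45.7)^0.296 = (2.9978)^0.296 = 1.38399
Power-density ratio: P_B/P_A = (V_B/V_A)³ = (1.38399)³ = 2.65095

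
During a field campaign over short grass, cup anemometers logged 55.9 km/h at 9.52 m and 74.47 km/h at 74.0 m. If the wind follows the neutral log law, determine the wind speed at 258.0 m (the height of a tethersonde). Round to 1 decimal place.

Log law: V ∝ ln(z/z₀). From the pair, with r = V₁/V₂ = 0.75064,
ln z₀ = (ln z₁ − r·ln z₂)/(1 − r) = (2.2534 − 0.75064×4.3041)/0.24936 = -3.9196 → z₀ = 0.01985 m
V₃ = V₁ · ln(z₃/z₀)/ln(z₁/z₀) = 55.9 × 9.4726/6.1730 = 85.7795 km/h

85.8 km/h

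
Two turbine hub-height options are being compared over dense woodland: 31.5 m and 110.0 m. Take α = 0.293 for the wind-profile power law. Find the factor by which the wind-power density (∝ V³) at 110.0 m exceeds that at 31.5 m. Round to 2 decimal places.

Speed ratio: V_B/V_A = (z_B/z_A)^α = (110.0/31.5)^0.293 = (3.4921)^0.293 = 1.44252
Power-density ratio: P_B/P_A = (V_B/V_A)³ = (1.44252)³ = 3.00171

3.00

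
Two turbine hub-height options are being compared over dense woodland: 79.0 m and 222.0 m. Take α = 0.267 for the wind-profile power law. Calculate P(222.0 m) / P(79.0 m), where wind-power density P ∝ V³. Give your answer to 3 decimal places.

Speed ratio: V_B/V_A = (z_B/z_A)^α = (222.0/79.0)^0.267 = (2.8101)^0.267 = 1.31768
Power-density ratio: P_B/P_A = (V_B/V_A)³ = (1.31768)³ = 2.28786

2.288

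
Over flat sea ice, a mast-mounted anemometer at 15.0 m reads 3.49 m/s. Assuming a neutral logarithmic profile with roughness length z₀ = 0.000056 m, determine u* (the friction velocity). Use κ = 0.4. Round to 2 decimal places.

Log law: V(z) = (u*/κ) · ln(z/z₀) ⇒ u* = κ · V / ln(z/z₀)
u* = 0.4 × 3.49 / ln(15.0/0.000056) = 0.4 × 3.49 / 12.4982
   = 1.3960 / 12.4982 = 0.1117 m/s

u* ≈ 0.11 m/s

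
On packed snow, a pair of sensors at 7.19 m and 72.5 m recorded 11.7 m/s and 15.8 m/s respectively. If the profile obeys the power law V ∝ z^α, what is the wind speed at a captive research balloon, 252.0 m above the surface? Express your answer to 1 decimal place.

18.6 m/s

First find α: α = ln(V₂/V₁)/ln(z₂/z₁) = ln(15.8/11.7)/ln(72.5/7.19) = 0.30042/2.31090 = 0.1300
Extrapolate from 72.5 m to 252.0 m: V₃ = 15.8 × (252.0/72.5)^0.1300 = 15.8 × 1.1758 = 18.5779 m/s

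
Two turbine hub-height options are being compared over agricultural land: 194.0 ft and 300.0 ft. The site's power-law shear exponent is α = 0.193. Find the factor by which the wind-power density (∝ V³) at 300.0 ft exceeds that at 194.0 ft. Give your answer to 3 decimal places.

Speed ratio: V_B/V_A = (z_B/z_A)^α = (300.0/194.0)^0.193 = (1.5464)^0.193 = 1.08777
Power-density ratio: P_B/P_A = (V_B/V_A)³ = (1.08777)³ = 1.28711

1.287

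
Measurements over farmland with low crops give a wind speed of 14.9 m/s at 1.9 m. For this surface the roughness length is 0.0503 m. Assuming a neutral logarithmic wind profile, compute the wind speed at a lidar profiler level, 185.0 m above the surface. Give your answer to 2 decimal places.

33.68 m/s

Log law: V(z) ∝ ln(z/z₀), so V₂/V₁ = ln(z₂/z₀) / ln(z₁/z₀).
ln(185.0/0.0503) = 8.2101, ln(1.9/0.0503) = 3.6316
V₂ = 14.9 × 8.2101/3.6316 = 14.9 × 2.2607 = 33.6850 m/s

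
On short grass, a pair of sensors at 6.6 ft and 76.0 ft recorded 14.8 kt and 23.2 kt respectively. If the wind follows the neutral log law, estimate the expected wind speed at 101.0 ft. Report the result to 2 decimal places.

24.18 kt

Log law: V ∝ ln(z/z₀). From the pair, with r = V₁/V₂ = 0.63793,
ln z₀ = (ln z₁ − r·ln z₂)/(1 − r) = (1.8871 − 0.63793×4.3307)/0.36207 = -2.4184 → z₀ = 0.08906 ft
V₃ = V₁ · ln(z₃/z₀)/ln(z₁/z₀) = 14.8 × 7.0336/4.3055 = 24.1776 kt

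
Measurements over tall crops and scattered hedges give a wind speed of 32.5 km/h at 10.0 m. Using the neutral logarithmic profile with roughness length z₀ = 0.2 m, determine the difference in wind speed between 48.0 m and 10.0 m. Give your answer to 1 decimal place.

Log law: V₂ = V₁ · ln(z₂/z₀)/ln(z₁/z₀) = 32.5 × 5.4806/3.9120 = 45.5316 km/h
ΔV = 45.5316 − 32.5 = 13.0316 km/h

13.0 km/h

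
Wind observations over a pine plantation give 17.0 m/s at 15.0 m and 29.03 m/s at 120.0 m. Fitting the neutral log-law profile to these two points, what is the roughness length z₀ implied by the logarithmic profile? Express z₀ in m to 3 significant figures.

Log law: V(z) ∝ ln(z/z₀). With r = V₁/V₂ = 17.0/29.03 = 0.58560,
r · ln(z₂/z₀) = ln(z₁/z₀) ⇒ ln z₀ = (ln z₁ − r·ln z₂)/(1 − r)
ln z₀ = (2.70805 − 0.58560×4.78749) / 0.41440 = -0.2305
z₀ = exp(-0.2305) = 0.7942 m

z₀ ≈ 0.794 m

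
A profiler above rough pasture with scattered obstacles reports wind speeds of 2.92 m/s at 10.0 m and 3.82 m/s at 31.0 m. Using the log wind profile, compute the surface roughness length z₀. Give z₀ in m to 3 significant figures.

Log law: V(z) ∝ ln(z/z₀). With r = V₁/V₂ = 2.92/3.82 = 0.76440,
r · ln(z₂/z₀) = ln(z₁/z₀) ⇒ ln z₀ = (ln z₁ − r·ln z₂)/(1 − r)
ln z₀ = (2.30259 − 0.76440×3.43399) / 0.23560 = -1.3682
z₀ = exp(-1.3682) = 0.2546 m

z₀ ≈ 0.255 m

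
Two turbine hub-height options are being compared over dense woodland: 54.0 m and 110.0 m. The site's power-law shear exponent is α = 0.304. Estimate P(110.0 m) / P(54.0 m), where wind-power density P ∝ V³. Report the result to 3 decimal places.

1.913

Speed ratio: V_B/V_A = (z_B/z_A)^α = (110.0/54.0)^0.304 = (2.0370)^0.304 = 1.24147
Power-density ratio: P_B/P_A = (V_B/V_A)³ = (1.24147)³ = 1.91341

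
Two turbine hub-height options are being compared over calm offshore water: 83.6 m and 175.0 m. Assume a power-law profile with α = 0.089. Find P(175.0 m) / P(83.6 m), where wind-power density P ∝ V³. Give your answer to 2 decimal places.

Speed ratio: V_B/V_A = (z_B/z_A)^α = (175.0/83.6)^0.089 = (2.0933)^0.089 = 1.06796
Power-density ratio: P_B/P_A = (V_B/V_A)³ = (1.06796)³ = 1.21804

1.22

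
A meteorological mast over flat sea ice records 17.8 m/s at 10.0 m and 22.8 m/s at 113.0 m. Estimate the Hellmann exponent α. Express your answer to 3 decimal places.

α ≈ 0.102

Power law: V₂/V₁ = (z₂/z₁)^α ⇒ α = ln(V₂/V₁) / ln(z₂/z₁)
α = ln(22.8/17.8) / ln(113.0/10.0) = ln(1.2809) / ln(11.3000)
  = 0.24756 / 2.42480 = 0.10210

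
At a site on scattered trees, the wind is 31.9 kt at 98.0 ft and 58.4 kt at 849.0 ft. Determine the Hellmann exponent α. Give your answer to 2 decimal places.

α ≈ 0.28

Power law: V₂/V₁ = (z₂/z₁)^α ⇒ α = ln(V₂/V₁) / ln(z₂/z₁)
α = ln(58.4/31.9) / ln(849.0/98.0) = ln(1.8307) / ln(8.6633)
  = 0.60471 / 2.15909 = 0.28008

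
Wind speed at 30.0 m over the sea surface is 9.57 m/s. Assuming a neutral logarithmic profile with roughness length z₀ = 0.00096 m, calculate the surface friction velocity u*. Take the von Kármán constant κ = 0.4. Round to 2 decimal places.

Log law: V(z) = (u*/κ) · ln(z/z₀) ⇒ u* = κ · V / ln(z/z₀)
u* = 0.4 × 9.57 / ln(30.0/0.00096) = 0.4 × 9.57 / 10.3498
   = 3.8280 / 10.3498 = 0.3699 m/s

u* ≈ 0.37 m/s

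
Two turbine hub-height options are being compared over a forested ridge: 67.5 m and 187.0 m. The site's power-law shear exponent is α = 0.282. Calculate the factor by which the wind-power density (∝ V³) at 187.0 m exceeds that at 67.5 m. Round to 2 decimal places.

Speed ratio: V_B/V_A = (z_B/z_A)^α = (187.0/67.5)^0.282 = (2.7704)^0.282 = 1.33289
Power-density ratio: P_B/P_A = (V_B/V_A)³ = (1.33289)³ = 2.36803

2.37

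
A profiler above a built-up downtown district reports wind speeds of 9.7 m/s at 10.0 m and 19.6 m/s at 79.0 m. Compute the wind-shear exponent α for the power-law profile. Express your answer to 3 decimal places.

α ≈ 0.340

Power law: V₂/V₁ = (z₂/z₁)^α ⇒ α = ln(V₂/V₁) / ln(z₂/z₁)
α = ln(19.6/9.7) / ln(79.0/10.0) = ln(2.0206) / ln(7.9000)
  = 0.70340 / 2.06686 = 0.34032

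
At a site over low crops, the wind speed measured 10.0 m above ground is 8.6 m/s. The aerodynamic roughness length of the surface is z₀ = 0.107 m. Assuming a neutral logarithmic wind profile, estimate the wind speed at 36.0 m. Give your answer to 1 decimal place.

Log law: V(z) ∝ ln(z/z₀), so V₂/V₁ = ln(z₂/z₀) / ln(z₁/z₀).
ln(36.0/0.107) = 5.8184, ln(10.0/0.107) = 4.5375
V₂ = 8.6 × 5.8184/4.5375 = 8.6 × 1.2823 = 11.0278 m/s

11.0 m/s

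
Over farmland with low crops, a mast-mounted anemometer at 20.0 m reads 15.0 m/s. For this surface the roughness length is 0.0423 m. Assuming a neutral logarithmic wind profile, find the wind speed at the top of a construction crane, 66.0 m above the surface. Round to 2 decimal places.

17.91 m/s

Log law: V(z) ∝ ln(z/z₀), so V₂/V₁ = ln(z₂/z₀) / ln(z₁/z₀).
ln(66.0/0.0423) = 7.3526, ln(20.0/0.0423) = 6.1587
V₂ = 15.0 × 7.3526/6.1587 = 15.0 × 1.1939 = 17.9079 m/s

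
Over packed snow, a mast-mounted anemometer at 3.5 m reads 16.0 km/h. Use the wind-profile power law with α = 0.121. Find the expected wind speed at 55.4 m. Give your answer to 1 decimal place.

Power-law profile: V₂ = V₁ · (z₂/z₁)^α
V₂ = 16.0 × (55.4/3.5)^0.121 = 16.0 × (15.8286)^0.121
    = 16.0 × 1.3968 = 22.3487 km/h

22.3 km/h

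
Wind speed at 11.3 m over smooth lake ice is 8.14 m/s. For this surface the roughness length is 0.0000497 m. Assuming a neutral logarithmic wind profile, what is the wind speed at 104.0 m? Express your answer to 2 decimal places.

Log law: V(z) ∝ ln(z/z₀), so V₂/V₁ = ln(z₂/z₀) / ln(z₁/z₀).
ln(104.0/0.0000497) = 14.5539, ln(11.3/0.0000497) = 12.3343
V₂ = 8.14 × 14.5539/12.3343 = 8.14 × 1.1800 = 9.6048 m/s

9.60 m/s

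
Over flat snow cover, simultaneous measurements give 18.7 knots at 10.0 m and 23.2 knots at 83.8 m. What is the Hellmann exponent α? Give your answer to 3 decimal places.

Power law: V₂/V₁ = (z₂/z₁)^α ⇒ α = ln(V₂/V₁) / ln(z₂/z₁)
α = ln(23.2/18.7) / ln(83.8/10.0) = ln(1.2406) / ln(8.3800)
  = 0.21563 / 2.12585 = 0.10143

α ≈ 0.101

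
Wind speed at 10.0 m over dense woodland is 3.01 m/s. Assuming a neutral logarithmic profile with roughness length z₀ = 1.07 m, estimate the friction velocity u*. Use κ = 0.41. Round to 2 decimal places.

u* ≈ 0.55 m/s

Log law: V(z) = (u*/κ) · ln(z/z₀) ⇒ u* = κ · V / ln(z/z₀)
u* = 0.41 × 3.01 / ln(10.0/1.07) = 0.41 × 3.01 / 2.2349
   = 1.2341 / 2.2349 = 0.5522 m/s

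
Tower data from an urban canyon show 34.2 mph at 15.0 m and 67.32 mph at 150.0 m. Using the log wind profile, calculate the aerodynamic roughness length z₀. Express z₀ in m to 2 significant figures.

Log law: V(z) ∝ ln(z/z₀). With r = V₁/V₂ = 34.2/67.32 = 0.50802,
r · ln(z₂/z₀) = ln(z₁/z₀) ⇒ ln z₀ = (ln z₁ − r·ln z₂)/(1 − r)
ln z₀ = (2.70805 − 0.50802×5.01064) / 0.49198 = 0.3304
z₀ = exp(0.3304) = 1.391 m

z₀ ≈ 1.4 m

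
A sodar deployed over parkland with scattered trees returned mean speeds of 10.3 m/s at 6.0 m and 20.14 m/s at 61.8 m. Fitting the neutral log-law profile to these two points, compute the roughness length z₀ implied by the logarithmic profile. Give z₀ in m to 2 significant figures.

Log law: V(z) ∝ ln(z/z₀). With r = V₁/V₂ = 10.3/20.14 = 0.51142,
r · ln(z₂/z₀) = ln(z₁/z₀) ⇒ ln z₀ = (ln z₁ − r·ln z₂)/(1 − r)
ln z₀ = (1.79176 − 0.51142×4.12390) / 0.48858 = -0.6494
z₀ = exp(-0.6494) = 0.5224 m

z₀ ≈ 0.52 m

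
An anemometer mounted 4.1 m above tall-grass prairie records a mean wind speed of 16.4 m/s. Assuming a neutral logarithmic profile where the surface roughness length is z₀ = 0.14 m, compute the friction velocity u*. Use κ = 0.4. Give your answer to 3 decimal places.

Log law: V(z) = (u*/κ) · ln(z/z₀) ⇒ u* = κ · V / ln(z/z₀)
u* = 0.4 × 16.4 / ln(4.1/0.14) = 0.4 × 16.4 / 3.3771
   = 6.5600 / 3.3771 = 1.9425 m/s

u* ≈ 1.942 m/s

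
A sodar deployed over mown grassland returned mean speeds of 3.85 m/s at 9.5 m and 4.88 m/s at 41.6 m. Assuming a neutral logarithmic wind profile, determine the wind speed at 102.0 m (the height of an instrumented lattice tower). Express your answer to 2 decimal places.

Log law: V ∝ ln(z/z₀). From the pair, with r = V₁/V₂ = 0.78893,
ln z₀ = (ln z₁ − r·ln z₂)/(1 − r) = (2.2513 − 0.78893×3.7281)/0.21107 = -3.2688 → z₀ = 0.03805 m
V₃ = V₁ · ln(z₃/z₀)/ln(z₁/z₀) = 3.85 × 7.8938/5.5201 = 5.5055 m/s

5.51 m/s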